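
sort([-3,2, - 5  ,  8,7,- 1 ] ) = [ - 5 ,-3, - 1,2,7,8] 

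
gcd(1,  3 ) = 1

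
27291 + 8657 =35948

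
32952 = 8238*4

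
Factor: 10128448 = 2^6*11^1*14387^1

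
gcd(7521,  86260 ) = 1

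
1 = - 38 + 39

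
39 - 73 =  - 34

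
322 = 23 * 14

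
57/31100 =57/31100 = 0.00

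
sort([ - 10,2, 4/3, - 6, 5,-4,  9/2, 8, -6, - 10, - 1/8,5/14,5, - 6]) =[-10, - 10, - 6, - 6, -6,- 4, - 1/8,  5/14, 4/3, 2, 9/2, 5,  5, 8 ]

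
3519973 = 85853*41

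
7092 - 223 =6869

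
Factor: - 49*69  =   - 3^1*7^2* 23^1 = - 3381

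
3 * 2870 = 8610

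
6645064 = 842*7892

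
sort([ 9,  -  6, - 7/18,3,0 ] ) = [ - 6, - 7/18,0,3, 9 ] 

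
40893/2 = 20446 + 1/2 = 20446.50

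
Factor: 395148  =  2^2*3^1*13^1*17^1*149^1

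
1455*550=800250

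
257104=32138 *8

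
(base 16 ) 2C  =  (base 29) 1f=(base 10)44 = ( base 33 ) 1B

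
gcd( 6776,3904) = 8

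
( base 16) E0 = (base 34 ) 6K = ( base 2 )11100000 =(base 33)6q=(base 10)224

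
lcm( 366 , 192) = 11712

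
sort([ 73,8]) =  [8, 73]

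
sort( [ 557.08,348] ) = [ 348 , 557.08 ] 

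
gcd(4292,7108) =4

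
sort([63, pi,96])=[pi, 63, 96 ]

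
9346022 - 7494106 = 1851916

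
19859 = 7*2837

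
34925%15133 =4659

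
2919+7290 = 10209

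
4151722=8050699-3898977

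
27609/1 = 27609  =  27609.00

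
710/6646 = 355/3323 = 0.11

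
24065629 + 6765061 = 30830690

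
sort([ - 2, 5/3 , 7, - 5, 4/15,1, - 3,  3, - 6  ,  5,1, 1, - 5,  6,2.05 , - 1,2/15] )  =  [ - 6,-5, - 5, - 3, - 2, - 1, 2/15,4/15, 1, 1,1, 5/3, 2.05,3,5,6, 7 ]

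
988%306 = 70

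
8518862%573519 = 489596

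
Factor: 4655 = 5^1 *7^2*19^1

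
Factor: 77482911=3^1*11^1*223^1* 10529^1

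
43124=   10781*4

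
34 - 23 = 11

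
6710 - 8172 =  - 1462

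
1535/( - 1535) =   -  1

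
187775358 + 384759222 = 572534580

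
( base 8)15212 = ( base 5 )204134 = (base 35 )5j4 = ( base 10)6794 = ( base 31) 725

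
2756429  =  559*4931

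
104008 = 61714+42294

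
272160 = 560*486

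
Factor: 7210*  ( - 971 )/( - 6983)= 2^1*5^1*7^1 *103^1 * 971^1*6983^( - 1 ) = 7000910/6983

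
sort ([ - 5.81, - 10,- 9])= [ - 10, - 9, - 5.81]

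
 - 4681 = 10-4691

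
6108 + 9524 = 15632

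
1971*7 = 13797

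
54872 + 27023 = 81895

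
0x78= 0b1111000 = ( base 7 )231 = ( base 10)120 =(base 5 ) 440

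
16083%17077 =16083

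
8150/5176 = 4075/2588  =  1.57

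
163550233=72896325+90653908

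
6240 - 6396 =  - 156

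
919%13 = 9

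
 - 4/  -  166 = 2/83 = 0.02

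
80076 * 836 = 66943536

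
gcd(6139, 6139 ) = 6139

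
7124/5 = 7124/5 = 1424.80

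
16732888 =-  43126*( - 388 )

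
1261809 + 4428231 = 5690040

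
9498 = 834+8664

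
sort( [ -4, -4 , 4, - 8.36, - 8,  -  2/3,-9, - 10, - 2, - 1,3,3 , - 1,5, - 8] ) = [- 10, - 9, - 8.36 , - 8 , - 8,-4, - 4,  -  2,  -  1,  -  1, - 2/3,3, 3, 4, 5 ]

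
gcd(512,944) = 16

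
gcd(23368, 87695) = 1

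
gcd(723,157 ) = 1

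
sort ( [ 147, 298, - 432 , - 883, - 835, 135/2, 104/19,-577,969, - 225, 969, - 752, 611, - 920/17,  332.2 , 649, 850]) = [  -  883, - 835, - 752, - 577 , - 432,-225, - 920/17,104/19,  135/2,147, 298, 332.2, 611,649 , 850,969,969]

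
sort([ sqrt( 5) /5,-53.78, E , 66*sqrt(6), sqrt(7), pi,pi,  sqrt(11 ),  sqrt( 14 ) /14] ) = [ - 53.78 , sqrt(14)/14,sqrt(5)/5,  sqrt(7),  E, pi,pi  ,  sqrt(11 ) , 66*sqrt( 6) ]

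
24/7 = 24/7 =3.43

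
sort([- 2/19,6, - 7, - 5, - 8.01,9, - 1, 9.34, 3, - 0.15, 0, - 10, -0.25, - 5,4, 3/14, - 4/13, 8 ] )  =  [ - 10, - 8.01, - 7,-5,-5,  -  1 , - 4/13, - 0.25, - 0.15, - 2/19, 0, 3/14, 3, 4, 6, 8,9, 9.34 ] 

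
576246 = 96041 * 6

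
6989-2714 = 4275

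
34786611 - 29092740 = 5693871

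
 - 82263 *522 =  - 42941286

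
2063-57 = 2006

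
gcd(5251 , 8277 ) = 89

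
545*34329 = 18709305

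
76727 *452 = 34680604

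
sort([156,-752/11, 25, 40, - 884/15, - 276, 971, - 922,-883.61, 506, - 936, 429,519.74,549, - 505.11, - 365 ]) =[ - 936, - 922, -883.61,- 505.11, - 365,-276, - 752/11, - 884/15, 25, 40,156,429,506, 519.74 , 549,  971] 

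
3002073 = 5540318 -2538245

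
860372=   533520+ 326852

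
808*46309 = 37417672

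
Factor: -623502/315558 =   -  737/373 = -  11^1*67^1*373^(  -  1)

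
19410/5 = 3882= 3882.00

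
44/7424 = 11/1856 = 0.01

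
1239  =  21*59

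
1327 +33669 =34996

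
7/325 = 7/325 =0.02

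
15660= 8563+7097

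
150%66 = 18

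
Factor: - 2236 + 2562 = 326 = 2^1*163^1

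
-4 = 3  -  7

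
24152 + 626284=650436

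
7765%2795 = 2175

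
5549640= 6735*824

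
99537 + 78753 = 178290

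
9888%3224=216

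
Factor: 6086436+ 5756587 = 19^1*31^1*20107^1 = 11843023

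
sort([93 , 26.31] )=[ 26.31,93] 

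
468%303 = 165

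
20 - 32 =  - 12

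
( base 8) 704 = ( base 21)10b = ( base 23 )jf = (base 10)452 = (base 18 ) 172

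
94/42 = 47/21 = 2.24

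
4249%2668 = 1581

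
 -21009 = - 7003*3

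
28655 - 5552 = 23103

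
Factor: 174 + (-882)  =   - 2^2*3^1 * 59^1 = - 708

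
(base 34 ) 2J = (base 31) 2P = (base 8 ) 127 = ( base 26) 39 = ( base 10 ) 87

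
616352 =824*748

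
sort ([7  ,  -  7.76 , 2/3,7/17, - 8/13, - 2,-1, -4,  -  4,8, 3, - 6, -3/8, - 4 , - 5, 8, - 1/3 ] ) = [ - 7.76,- 6, - 5,  -  4,-4 ,-4, - 2, - 1, -8/13, - 3/8 , - 1/3,7/17,2/3,3, 7 , 8 , 8 ] 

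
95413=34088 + 61325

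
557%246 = 65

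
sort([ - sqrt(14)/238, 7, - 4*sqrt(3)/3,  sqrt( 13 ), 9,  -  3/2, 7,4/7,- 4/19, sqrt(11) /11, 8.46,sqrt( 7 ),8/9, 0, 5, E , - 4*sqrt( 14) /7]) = [ - 4*sqrt(3) /3, - 4*sqrt( 14)/7, -3/2, - 4/19, - sqrt(14 )/238, 0, sqrt(11 )/11,4/7, 8/9 , sqrt(7), E, sqrt( 13 ), 5, 7, 7 , 8.46,9] 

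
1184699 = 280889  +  903810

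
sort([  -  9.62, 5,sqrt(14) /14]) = [ -9.62 , sqrt(14 ) /14,5 ] 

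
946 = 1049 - 103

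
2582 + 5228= 7810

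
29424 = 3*9808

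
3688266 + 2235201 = 5923467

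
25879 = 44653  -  18774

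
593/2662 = 593/2662 =0.22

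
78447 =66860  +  11587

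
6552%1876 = 924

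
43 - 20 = 23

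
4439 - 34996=-30557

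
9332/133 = 9332/133 = 70.17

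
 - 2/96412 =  -1  +  48205/48206 = -0.00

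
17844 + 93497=111341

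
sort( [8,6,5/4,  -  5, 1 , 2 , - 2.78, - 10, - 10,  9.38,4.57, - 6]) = [ - 10, - 10, - 6, - 5, - 2.78, 1,5/4,2 , 4.57,6 , 8,9.38]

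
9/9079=9/9079= 0.00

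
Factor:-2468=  - 2^2*617^1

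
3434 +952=4386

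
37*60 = 2220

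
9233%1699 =738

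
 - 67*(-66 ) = 4422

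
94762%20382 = 13234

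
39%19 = 1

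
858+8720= 9578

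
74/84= 37/42 = 0.88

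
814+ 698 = 1512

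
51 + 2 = 53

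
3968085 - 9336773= - 5368688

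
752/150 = 376/75=5.01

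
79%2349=79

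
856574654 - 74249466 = 782325188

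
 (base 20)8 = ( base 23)8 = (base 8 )10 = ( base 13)8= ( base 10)8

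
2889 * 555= 1603395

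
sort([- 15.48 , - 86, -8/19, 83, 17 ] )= [ - 86, - 15.48, - 8/19,17,83]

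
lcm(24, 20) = 120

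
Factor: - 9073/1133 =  -11^( - 1) * 43^1*103^( - 1) * 211^1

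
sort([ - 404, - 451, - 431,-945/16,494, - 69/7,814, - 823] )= [- 823, - 451,-431, - 404, - 945/16, - 69/7, 494,  814]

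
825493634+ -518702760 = 306790874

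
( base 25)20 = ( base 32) 1i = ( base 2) 110010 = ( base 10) 50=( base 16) 32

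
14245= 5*2849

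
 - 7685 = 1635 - 9320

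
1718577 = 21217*81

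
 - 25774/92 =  -281  +  39/46=- 280.15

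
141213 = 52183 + 89030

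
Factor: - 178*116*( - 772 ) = 2^5*29^1*89^1*193^1=15940256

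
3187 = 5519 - 2332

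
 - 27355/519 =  - 53+152/519 = -52.71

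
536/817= 536/817 = 0.66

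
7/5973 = 7/5973 =0.00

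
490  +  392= 882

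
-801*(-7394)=5922594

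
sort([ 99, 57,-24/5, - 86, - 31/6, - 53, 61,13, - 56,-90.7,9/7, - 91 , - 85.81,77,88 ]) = [ - 91,  -  90.7, - 86, -85.81, - 56, - 53, - 31/6,-24/5,  9/7, 13, 57, 61,77, 88,  99] 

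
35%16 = 3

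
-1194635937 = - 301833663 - 892802274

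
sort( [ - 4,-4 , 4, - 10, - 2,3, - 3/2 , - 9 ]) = [ - 10 , - 9,- 4 ,  -  4 ,-2 ,  -  3/2, 3, 4] 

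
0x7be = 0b11110111110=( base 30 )262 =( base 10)1982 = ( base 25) 347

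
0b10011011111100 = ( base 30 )b2k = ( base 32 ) 9NS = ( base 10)9980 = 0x26fc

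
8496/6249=2832/2083 = 1.36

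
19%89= 19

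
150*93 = 13950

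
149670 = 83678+65992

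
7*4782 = 33474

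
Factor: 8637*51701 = 446541537 = 3^1*13^1*41^1*97^1*  2879^1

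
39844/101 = 39844/101 =394.50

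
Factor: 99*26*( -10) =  - 2^2*3^2 * 5^1*11^1*13^1 = - 25740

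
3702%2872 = 830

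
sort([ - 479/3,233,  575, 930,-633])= [ - 633, -479/3, 233 , 575, 930]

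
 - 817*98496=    - 80471232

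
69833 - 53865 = 15968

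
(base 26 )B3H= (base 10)7531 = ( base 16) 1d6b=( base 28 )9GR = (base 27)A8P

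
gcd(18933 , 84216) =3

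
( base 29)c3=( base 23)f6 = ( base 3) 111000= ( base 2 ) 101011111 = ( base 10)351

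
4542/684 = 757/114 = 6.64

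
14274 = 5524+8750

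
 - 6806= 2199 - 9005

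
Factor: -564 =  - 2^2*3^1 * 47^1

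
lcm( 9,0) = 0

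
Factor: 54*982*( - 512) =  - 2^11*3^3*491^1=- 27150336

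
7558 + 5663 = 13221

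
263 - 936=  - 673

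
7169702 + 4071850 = 11241552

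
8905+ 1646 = 10551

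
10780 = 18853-8073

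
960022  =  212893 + 747129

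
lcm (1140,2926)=87780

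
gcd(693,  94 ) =1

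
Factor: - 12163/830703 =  - 3^( - 1)* 12163^1*276901^( - 1)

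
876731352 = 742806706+133924646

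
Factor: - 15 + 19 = 2^2 = 4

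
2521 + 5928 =8449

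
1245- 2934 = -1689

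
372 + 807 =1179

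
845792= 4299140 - 3453348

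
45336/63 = 15112/21 = 719.62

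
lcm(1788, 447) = 1788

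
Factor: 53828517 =3^1*17942839^1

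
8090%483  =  362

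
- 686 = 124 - 810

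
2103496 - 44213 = 2059283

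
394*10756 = 4237864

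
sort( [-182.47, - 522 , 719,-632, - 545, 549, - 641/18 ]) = [ - 632, - 545, - 522, - 182.47, - 641/18,549,719 ] 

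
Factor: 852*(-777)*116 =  - 76792464=- 2^4*3^2 * 7^1 * 29^1*37^1*71^1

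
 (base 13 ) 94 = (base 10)121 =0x79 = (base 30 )41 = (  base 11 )100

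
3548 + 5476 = 9024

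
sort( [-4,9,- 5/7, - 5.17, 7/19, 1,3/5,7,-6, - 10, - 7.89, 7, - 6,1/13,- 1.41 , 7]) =[-10,-7.89, - 6, - 6,- 5.17,-4, - 1.41,  -  5/7,1/13,7/19, 3/5,1, 7, 7,7,  9]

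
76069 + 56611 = 132680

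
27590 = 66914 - 39324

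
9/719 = 9/719 = 0.01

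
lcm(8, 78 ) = 312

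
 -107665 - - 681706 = 574041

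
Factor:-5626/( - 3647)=2^1*7^(- 1 )*29^1*97^1*521^( - 1 ) 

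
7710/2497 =3 + 219/2497 = 3.09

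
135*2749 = 371115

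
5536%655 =296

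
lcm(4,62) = 124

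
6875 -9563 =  - 2688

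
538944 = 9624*56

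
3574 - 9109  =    -  5535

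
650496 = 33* 19712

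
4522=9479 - 4957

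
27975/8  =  27975/8=3496.88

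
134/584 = 67/292 = 0.23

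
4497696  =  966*4656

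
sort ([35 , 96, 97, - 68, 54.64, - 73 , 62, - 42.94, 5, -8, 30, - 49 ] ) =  [ - 73, - 68, - 49, - 42.94, - 8,5,30, 35, 54.64, 62, 96, 97 ]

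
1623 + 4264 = 5887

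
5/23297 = 5/23297= 0.00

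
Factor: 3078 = 2^1*3^4*19^1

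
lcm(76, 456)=456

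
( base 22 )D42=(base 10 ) 6382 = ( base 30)72m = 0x18ee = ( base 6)45314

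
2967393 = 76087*39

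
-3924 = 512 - 4436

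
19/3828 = 19/3828 = 0.00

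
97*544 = 52768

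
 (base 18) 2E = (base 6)122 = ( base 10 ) 50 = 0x32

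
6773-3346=3427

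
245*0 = 0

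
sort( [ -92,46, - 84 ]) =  [ - 92,-84, 46 ] 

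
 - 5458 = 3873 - 9331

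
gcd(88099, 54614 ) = 1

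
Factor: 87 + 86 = 173 = 173^1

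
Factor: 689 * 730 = 2^1*5^1*13^1* 53^1*73^1 = 502970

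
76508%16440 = 10748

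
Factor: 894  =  2^1 * 3^1 * 149^1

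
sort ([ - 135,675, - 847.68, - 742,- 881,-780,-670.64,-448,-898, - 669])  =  [ -898, - 881,-847.68, - 780,  -  742, -670.64,-669, - 448, - 135,675]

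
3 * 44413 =133239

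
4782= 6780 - 1998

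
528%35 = 3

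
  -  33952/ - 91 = 33952/91 = 373.10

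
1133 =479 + 654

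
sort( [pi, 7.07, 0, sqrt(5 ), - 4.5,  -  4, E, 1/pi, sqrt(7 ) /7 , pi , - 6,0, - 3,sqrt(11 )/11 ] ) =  [- 6,  -  4.5 , - 4, - 3,  0 , 0,sqrt(11 ) /11 , 1/pi,sqrt( 7)/7 , sqrt(5), E, pi, pi, 7.07] 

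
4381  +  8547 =12928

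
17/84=17/84=0.20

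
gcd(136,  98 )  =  2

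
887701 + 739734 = 1627435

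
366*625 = 228750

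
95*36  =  3420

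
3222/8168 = 1611/4084 = 0.39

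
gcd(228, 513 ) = 57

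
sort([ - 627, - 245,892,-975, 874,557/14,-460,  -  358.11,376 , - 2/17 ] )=[ - 975, - 627, - 460,  -  358.11, - 245, - 2/17 , 557/14,376,  874, 892]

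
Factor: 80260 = 2^2*5^1*4013^1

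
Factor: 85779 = 3^5*353^1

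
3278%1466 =346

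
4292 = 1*4292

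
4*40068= 160272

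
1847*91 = 168077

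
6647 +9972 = 16619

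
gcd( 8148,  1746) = 582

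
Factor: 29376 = 2^6*  3^3*17^1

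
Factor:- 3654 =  - 2^1*3^2*7^1*29^1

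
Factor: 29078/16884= 31/18 = 2^( - 1)*3^( - 2)*31^1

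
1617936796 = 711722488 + 906214308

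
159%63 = 33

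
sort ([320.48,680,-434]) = [ - 434,320.48,  680] 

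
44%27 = 17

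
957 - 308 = 649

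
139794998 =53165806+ 86629192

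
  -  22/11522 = -1  +  5750/5761 = - 0.00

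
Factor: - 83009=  - 83009^1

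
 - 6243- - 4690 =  - 1553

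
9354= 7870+1484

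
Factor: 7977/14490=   2^(-1)*3^(  -  1) * 5^( - 1 )*7^( - 1) * 23^(-1)*2659^1 = 2659/4830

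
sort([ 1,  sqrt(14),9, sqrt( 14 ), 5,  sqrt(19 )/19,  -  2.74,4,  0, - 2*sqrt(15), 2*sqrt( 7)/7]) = [ - 2*sqrt(15 ), - 2.74, 0,sqrt(19)/19, 2*sqrt( 7) /7,  1,  sqrt(14), sqrt( 14), 4,5,9] 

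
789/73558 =789/73558 = 0.01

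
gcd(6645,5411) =1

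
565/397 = 565/397 = 1.42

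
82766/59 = 1402  +  48/59 = 1402.81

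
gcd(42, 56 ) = 14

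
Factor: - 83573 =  - 7^1*11939^1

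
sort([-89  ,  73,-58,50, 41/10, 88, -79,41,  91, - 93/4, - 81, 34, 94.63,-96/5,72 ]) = [ - 89, -81, - 79,-58, - 93/4, -96/5, 41/10,34, 41, 50, 72, 73 , 88, 91, 94.63 ]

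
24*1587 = 38088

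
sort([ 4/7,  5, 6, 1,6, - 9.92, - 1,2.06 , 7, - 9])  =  [ - 9.92, - 9, - 1,4/7,1,2.06,5,6 , 6, 7 ]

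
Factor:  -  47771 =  - 23^1*31^1  *67^1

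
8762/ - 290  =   - 4381/145 = - 30.21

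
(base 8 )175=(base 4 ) 1331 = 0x7d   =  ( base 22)5f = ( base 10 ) 125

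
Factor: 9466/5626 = 29^( - 1 )*97^( - 1)*  4733^1 =4733/2813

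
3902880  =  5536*705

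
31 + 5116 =5147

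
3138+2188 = 5326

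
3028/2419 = 3028/2419 = 1.25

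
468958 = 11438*41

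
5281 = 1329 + 3952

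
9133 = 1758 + 7375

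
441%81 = 36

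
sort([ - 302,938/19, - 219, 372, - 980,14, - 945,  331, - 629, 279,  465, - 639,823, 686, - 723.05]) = [-980, - 945, - 723.05, - 639, - 629,-302, - 219, 14,938/19, 279, 331,372,465, 686,823]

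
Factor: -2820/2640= - 47/44 = -2^( - 2)*11^( - 1)*47^1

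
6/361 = 6/361  =  0.02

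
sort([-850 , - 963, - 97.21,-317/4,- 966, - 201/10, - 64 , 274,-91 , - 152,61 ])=[ - 966, - 963, - 850, -152,-97.21,- 91, - 317/4,  -  64, - 201/10,61,274]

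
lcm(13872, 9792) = 166464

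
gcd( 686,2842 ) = 98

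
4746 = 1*4746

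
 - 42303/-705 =14101/235 = 60.00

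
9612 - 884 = 8728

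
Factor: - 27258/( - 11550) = 5^ ( - 2)  *59^1 = 59/25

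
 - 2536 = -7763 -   -  5227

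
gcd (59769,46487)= 6641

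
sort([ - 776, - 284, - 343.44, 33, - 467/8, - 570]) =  [ - 776, - 570, - 343.44, -284, - 467/8,  33 ] 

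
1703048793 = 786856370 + 916192423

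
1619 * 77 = 124663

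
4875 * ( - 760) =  - 3705000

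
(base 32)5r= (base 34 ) 5H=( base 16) BB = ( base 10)187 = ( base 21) 8J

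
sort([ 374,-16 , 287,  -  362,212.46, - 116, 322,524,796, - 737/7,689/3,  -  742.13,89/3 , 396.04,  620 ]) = [- 742.13,-362, - 116 ,-737/7, -16,89/3,212.46,  689/3,  287,322,374, 396.04,524,620, 796]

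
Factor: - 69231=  - 3^1*47^1*491^1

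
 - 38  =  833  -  871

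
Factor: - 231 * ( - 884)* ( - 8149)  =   - 1664058396 = - 2^2*3^1 * 7^1*11^1 * 13^1*17^1 * 29^1 * 281^1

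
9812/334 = 4906/167 = 29.38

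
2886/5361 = 962/1787= 0.54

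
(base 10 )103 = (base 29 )3g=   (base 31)3a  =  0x67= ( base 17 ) 61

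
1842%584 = 90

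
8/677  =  8/677 = 0.01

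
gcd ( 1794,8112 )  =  78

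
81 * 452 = 36612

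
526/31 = 16 + 30/31 = 16.97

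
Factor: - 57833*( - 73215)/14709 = 1411414365/4903 = 3^1*5^1*151^1*383^1*1627^1*4903^( - 1 ) 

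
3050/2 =1525 = 1525.00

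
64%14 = 8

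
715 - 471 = 244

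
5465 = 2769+2696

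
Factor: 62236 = 2^2*15559^1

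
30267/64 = 30267/64 =472.92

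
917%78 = 59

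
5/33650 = 1/6730 =0.00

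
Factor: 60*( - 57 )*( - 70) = 2^3  *3^2*5^2  *7^1 * 19^1 = 239400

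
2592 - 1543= 1049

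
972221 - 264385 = 707836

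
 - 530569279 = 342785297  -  873354576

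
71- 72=-1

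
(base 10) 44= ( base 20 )24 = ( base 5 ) 134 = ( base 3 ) 1122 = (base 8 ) 54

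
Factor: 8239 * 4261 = 35106379 = 7^1*11^1*107^1 * 4261^1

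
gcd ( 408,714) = 102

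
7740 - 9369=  - 1629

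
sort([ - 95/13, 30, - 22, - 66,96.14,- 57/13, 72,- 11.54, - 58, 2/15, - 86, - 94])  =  [ - 94,  -  86, - 66, - 58,-22, - 11.54, - 95/13, - 57/13, 2/15, 30 , 72,  96.14]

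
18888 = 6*3148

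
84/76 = 1+2/19  =  1.11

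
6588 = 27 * 244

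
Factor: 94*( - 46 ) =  - 4324  =  - 2^2*23^1*47^1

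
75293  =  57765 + 17528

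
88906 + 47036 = 135942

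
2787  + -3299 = - 512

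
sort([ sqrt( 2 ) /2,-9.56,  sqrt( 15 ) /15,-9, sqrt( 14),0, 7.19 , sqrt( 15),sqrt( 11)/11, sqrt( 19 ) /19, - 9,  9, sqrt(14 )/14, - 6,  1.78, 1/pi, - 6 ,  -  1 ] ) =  [ - 9.56, - 9, - 9, - 6,-6, - 1, 0, sqrt (19) /19, sqrt( 15) /15,sqrt( 14)/14, sqrt( 11)/11, 1/pi, sqrt(2)/2,1.78,sqrt( 14 ), sqrt( 15),7.19 , 9]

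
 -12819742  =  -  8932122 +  -3887620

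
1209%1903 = 1209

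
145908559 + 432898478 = 578807037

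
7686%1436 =506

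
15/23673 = 5/7891 = 0.00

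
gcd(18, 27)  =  9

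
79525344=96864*821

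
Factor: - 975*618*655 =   -  394670250 = -  2^1*3^2 * 5^3 * 13^1*103^1 * 131^1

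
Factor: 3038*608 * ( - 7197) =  - 2^6*3^1*7^2*19^1*31^1*2399^1 = -13293607488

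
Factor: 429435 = 3^3*5^1 * 3181^1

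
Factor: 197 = 197^1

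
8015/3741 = 8015/3741 = 2.14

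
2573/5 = 514 + 3/5 = 514.60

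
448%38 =30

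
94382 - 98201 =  - 3819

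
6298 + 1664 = 7962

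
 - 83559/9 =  - 27853/3= - 9284.33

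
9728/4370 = 256/115= 2.23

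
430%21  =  10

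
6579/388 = 16 + 371/388 =16.96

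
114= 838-724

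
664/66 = 10 +2/33 = 10.06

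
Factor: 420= 2^2 * 3^1 * 5^1*7^1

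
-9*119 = - 1071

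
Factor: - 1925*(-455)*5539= 4851471625 = 5^3*7^2 *11^1*13^1*29^1*191^1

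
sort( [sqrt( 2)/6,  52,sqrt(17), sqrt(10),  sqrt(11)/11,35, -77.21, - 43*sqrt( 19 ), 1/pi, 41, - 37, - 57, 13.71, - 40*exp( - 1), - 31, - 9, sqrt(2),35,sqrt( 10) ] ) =[ - 43 * sqrt ( 19), - 77.21, - 57, - 37 ,  -  31, - 40*exp( - 1 ), - 9, sqrt(2) /6, sqrt( 11)/11, 1/pi, sqrt (2),sqrt(10),sqrt( 10), sqrt( 17 ),  13.71,  35, 35,  41,52 ] 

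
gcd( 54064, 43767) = 1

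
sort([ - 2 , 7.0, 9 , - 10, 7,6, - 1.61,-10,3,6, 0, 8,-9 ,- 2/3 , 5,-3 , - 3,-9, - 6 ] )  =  [-10, - 10,  -  9,-9,-6, - 3,- 3,-2,-1.61, - 2/3,  0, 3, 5 , 6,6, 7.0,  7,8, 9 ] 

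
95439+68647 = 164086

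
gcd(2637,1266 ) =3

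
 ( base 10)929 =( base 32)t1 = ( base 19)2ah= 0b1110100001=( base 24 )1eh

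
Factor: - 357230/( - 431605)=71446/86321 = 2^1*37^( - 1) * 139^1*257^1 * 2333^ ( - 1)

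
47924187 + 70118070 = 118042257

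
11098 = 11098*1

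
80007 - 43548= 36459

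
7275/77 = 7275/77  =  94.48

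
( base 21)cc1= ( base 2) 1010110101001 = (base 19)F6G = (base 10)5545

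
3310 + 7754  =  11064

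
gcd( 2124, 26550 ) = 1062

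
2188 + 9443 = 11631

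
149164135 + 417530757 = 566694892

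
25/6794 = 25/6794 =0.00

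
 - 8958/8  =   - 4479/4=- 1119.75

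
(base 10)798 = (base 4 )30132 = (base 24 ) 196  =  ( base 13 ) 495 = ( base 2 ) 1100011110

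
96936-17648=79288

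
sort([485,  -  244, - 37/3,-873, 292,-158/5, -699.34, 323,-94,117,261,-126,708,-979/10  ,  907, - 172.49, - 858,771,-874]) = [-874,- 873, - 858, - 699.34,  -  244, - 172.49,-126,- 979/10 , - 94,  -  158/5,-37/3, 117,261, 292 , 323,485,708, 771, 907] 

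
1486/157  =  9 + 73/157 = 9.46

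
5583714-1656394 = 3927320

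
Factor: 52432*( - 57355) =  - 3007237360 = - 2^4 * 5^1*29^1*113^1*11471^1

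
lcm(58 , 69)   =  4002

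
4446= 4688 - 242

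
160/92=40/23 = 1.74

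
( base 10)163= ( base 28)5n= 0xA3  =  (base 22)79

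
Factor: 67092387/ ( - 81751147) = - 3^1*967^( - 1 )*4973^( - 1)*1315537^1 = - 3946611/4808891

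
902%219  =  26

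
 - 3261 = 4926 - 8187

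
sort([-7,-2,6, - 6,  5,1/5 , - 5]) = [ - 7 , - 6, - 5,-2,1/5 , 5 , 6] 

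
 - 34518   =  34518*( - 1)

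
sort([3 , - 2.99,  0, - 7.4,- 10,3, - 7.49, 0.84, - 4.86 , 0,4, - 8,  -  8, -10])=[ - 10 , - 10, - 8, - 8, - 7.49, - 7.4, - 4.86, - 2.99, 0, 0,0.84,3, 3, 4]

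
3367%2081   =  1286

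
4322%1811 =700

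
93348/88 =23337/22=   1060.77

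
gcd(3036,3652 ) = 44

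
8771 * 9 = 78939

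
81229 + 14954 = 96183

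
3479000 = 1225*2840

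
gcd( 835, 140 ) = 5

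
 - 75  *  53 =  -  3975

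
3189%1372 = 445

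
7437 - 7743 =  - 306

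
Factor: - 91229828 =-2^2*22807457^1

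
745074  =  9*82786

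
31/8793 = 31/8793  =  0.00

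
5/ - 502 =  - 5/502 = -0.01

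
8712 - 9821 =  - 1109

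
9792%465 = 27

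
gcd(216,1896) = 24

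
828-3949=  -  3121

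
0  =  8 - 8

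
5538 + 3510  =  9048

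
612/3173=612/3173= 0.19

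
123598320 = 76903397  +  46694923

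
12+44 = 56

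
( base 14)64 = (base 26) 3A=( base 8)130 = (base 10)88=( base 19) 4c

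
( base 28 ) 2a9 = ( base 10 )1857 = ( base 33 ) 1n9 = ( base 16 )741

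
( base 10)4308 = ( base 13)1c65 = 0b1000011010100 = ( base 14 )17DA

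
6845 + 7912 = 14757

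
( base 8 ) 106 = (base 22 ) 34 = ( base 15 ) 4a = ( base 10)70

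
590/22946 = 295/11473 = 0.03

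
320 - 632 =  - 312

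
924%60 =24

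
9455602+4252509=13708111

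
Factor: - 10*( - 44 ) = 2^3*5^1*11^1 = 440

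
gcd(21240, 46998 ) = 18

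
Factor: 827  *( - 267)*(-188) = 41512092 = 2^2 * 3^1*47^1*89^1* 827^1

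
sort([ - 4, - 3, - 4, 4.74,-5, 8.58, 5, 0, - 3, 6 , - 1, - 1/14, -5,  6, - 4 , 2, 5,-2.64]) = [-5, - 5, - 4,-4, - 4,  -  3, -3,-2.64, - 1,  -  1/14,0,2, 4.74, 5, 5,  6 , 6, 8.58] 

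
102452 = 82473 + 19979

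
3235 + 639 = 3874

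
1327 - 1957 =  - 630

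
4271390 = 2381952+1889438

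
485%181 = 123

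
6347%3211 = 3136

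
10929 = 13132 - 2203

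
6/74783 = 6/74783 = 0.00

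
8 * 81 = 648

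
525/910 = 15/26 =0.58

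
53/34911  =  53/34911 = 0.00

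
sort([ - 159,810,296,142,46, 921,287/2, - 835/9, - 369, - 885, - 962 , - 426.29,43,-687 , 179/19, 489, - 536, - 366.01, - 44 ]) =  [-962, -885, - 687 ,  -  536, - 426.29, - 369,-366.01, - 159, - 835/9, - 44,179/19, 43,46, 142 , 287/2 , 296,  489, 810, 921]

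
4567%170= 147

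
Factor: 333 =3^2*37^1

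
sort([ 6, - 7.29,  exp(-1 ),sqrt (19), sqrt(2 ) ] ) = [ - 7.29, exp (-1), sqrt ( 2) , sqrt( 19),6] 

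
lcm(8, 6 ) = 24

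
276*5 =1380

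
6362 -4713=1649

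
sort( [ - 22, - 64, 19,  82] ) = [ - 64, - 22, 19,82 ] 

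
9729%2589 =1962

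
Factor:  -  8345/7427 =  - 5^1 * 7^(  -  1)*1061^( - 1 )*1669^1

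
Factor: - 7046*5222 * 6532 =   -  240339792784 = - 2^4*7^1*13^1*23^1*71^1 * 271^1*373^1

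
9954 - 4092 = 5862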